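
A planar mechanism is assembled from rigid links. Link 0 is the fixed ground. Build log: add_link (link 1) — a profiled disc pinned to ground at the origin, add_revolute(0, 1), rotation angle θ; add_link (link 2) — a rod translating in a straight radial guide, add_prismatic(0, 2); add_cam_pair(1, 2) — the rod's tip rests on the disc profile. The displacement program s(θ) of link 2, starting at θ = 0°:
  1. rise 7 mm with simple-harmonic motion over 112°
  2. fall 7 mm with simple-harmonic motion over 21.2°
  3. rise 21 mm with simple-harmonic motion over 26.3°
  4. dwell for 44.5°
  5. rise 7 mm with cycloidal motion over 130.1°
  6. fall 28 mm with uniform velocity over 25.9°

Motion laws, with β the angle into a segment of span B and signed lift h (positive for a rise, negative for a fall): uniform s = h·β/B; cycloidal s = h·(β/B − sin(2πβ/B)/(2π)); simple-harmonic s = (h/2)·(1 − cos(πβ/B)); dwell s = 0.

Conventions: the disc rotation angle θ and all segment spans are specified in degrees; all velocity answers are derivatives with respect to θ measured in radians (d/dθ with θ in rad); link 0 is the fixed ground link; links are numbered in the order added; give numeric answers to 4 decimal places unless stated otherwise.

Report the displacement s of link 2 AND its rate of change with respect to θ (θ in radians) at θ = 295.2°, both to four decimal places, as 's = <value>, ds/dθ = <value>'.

seg 1 [0°–112°] simple-harmonic, h=7: full span → s += 7 → s = 7.0000
seg 2 [112°–133.2°] simple-harmonic, h=-7: full span → s += -7 → s = 0.0000
seg 3 [133.2°–159.5°] simple-harmonic, h=21: full span → s += 21 → s = 21.0000
seg 4 [159.5°–204°] dwell: s stays 21.0000
seg 5 [204°–334.1°] cycloidal, h=7: θ=295.2° here. β=91.2, B=130.1. 7·(0.7010 − sin(2π·0.7010)/(2π)) = 5.9687 → s = 26.9687
velocity in seg [204°–334.1°] (cycloidal), θ in radians: β = 91.2° = 1.5917 rad, B = 130.1° = 2.2707 rad; ds/dθ = (h/B)(1 − cos(2πβ/B)) = (7/2.2707)(1 − cos(2π·0.7010)) = 4.016993 mm/rad

s = 26.9687, ds/dθ = 4.0170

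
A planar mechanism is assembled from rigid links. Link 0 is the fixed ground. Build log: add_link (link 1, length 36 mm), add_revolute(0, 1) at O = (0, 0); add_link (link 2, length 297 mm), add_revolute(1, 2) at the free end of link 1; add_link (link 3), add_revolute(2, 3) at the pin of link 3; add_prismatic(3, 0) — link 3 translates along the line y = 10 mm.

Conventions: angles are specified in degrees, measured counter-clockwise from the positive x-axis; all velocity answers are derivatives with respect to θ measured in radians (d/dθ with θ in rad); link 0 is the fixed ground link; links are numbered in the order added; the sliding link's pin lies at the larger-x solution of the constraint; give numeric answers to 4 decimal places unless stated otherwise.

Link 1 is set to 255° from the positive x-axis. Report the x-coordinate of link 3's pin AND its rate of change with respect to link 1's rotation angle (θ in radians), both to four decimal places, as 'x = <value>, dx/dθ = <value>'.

geometry: r = 36 mm, L = 297 mm, e = 10 mm
crank pin P = (r cos θ, r sin θ) = (-9.317486, -34.773330)
h = r sin θ − e = -34.773330 − 10 = -44.773330
x = r cos θ + √(L² − h²) = -9.317486 + 293.605771 = 284.288286
dx/dθ = −r sin θ − h·r cos θ/√(L² − h²) (θ in radians; h = -44.773330) = 33.352462

x = 284.2883, dx/dθ = 33.3525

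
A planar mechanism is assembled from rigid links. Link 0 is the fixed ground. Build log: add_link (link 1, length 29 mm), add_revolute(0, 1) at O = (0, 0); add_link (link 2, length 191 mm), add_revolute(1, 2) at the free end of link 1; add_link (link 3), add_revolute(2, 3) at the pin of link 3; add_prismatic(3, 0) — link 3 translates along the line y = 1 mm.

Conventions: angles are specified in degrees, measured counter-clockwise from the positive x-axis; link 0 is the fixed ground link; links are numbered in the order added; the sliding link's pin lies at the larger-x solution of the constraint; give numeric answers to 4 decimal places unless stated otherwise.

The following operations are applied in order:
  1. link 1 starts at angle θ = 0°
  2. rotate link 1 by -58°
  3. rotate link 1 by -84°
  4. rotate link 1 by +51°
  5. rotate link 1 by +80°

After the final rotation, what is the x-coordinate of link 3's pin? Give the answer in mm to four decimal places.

geometry: r = 29 mm, L = 191 mm, e = 1 mm; θ starts at 0°
rotate link 1 by -58°: θ ← 0° -58° = -58°
rotate link 1 by -84°: θ ← -58° -84° = -142°
rotate link 1 by +51°: θ ← -142° +51° = -91°
rotate link 1 by +80°: θ ← -91° +80° = -11°
crank pin P = (r cos θ, r sin θ) = (28.467188, -5.533461)
h = r sin θ − e = -5.533461 − 1 = -6.533461
x = r cos θ + √(L² − h²) = 28.467188 + 190.888224 = 219.355412

219.3554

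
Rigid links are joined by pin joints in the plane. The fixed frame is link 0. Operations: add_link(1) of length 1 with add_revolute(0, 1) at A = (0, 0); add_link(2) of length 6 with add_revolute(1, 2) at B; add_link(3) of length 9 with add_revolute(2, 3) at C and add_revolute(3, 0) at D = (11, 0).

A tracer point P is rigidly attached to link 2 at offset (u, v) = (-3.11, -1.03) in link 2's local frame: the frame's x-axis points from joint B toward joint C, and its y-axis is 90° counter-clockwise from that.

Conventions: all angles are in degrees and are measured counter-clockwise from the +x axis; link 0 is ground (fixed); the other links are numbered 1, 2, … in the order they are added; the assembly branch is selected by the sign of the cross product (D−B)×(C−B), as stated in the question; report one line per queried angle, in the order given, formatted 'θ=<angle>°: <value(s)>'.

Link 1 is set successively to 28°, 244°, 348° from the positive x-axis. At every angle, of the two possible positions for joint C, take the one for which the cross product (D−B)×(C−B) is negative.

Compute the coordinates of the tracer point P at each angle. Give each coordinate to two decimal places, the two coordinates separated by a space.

A=(0,0), D=(11.00,0)
θ=28°: B = A + 1.00·(cos28°, sin28°) = (0.8829, 0.4695)
θ=28°: |BD| = 10.1279
θ=28°: circle(B,6.00) ∩ circle(D,9.00): a=2.8424, h=5.2840
θ=28°:   candidates: C₊=(3.9672,5.6160) cross=53.516; C₋=(3.4773,-4.9406) cross=-53.516
θ=28°:   branch - wants cross < 0 → take C=(3.4773,-4.9406) (cross=-53.516)
θ=28°: ex = (C−B)/|BC| = (0.4324,-0.9017); ey = (0.9017,0.4324)
θ=28°: P = B + -3.11·ex + -1.03·ey = (-1.3905,2.8283)
θ=244°: B = A + 1.00·(cos244°, sin244°) = (-0.4384, -0.8988)
θ=244°: |BD| = 11.4736
θ=244°: circle(B,6.00) ∩ circle(D,9.00): a=3.7758, h=4.6630
θ=244°:   candidates: C₊=(2.9605,4.0456) cross=53.501; C₋=(3.6911,-5.2517) cross=-53.501
θ=244°:   branch - wants cross < 0 → take C=(3.6911,-5.2517) (cross=-53.501)
θ=244°: ex = (C−B)/|BC| = (0.6882,-0.7255); ey = (0.7255,0.6882)
θ=244°: P = B + -3.11·ex + -1.03·ey = (-3.3261,0.6486)
θ=348°: B = A + 1.00·(cos348°, sin348°) = (0.9781, -0.2079)
θ=348°: |BD| = 10.0240
θ=348°: circle(B,6.00) ∩ circle(D,9.00): a=2.7674, h=5.3237
θ=348°:   candidates: C₊=(3.6345,5.1720) cross=53.365; C₋=(3.8554,-5.4730) cross=-53.365
θ=348°:   branch - wants cross < 0 → take C=(3.8554,-5.4730) (cross=-53.365)
θ=348°: ex = (C−B)/|BC| = (0.4795,-0.8775); ey = (0.8775,0.4795)
θ=348°: P = B + -3.11·ex + -1.03·ey = (-1.4171,2.0273)

θ=28°: -1.39 2.83
θ=244°: -3.33 0.65
θ=348°: -1.42 2.03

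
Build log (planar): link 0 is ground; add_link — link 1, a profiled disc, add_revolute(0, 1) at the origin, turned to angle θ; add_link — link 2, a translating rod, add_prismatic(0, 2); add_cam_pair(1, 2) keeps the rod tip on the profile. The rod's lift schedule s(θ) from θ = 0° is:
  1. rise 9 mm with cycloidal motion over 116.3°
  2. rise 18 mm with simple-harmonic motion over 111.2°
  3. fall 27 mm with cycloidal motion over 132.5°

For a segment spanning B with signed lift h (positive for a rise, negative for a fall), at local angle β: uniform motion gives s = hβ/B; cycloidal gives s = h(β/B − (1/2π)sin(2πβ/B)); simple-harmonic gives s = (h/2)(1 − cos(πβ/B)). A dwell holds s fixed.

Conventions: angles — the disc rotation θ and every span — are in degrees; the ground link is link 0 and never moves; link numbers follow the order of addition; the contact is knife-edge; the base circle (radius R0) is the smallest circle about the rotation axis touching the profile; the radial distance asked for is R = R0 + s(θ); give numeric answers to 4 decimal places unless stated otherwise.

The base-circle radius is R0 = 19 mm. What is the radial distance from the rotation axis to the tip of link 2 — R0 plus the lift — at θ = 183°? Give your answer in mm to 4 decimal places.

seg 1 [0°–116.3°] cycloidal, h=9: full span → s += 9 → s = 9.0000
seg 2 [116.3°–227.5°] simple-harmonic, h=18: θ=183° here. β=66.7, B=111.2. 18/2·(1 − cos(π·0.5998)) = 11.7763 → s = 20.7763
R = R0 + s = 19 + 20.7763 = 39.7763

39.7763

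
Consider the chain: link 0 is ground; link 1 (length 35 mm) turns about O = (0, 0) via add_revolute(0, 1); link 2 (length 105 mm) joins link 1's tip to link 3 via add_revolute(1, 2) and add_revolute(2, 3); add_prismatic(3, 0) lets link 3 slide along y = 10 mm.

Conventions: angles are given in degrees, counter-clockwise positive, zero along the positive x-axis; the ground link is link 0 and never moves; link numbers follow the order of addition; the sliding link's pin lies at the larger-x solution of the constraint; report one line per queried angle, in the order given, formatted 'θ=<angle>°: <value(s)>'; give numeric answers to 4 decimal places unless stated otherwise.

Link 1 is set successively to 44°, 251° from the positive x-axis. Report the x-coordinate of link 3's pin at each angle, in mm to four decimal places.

geometry: r = 35 mm, L = 105 mm, e = 10 mm
θ=44°: crank pin P = (r cos θ, r sin θ) = (25.176893, 24.313043)
θ=44°: h = r sin θ − e = 24.313043 − 10 = 14.313043
θ=44°: x = r cos θ + √(L² − h²) = 25.176893 + 104.019887 = 129.196780
θ=251°: crank pin P = (r cos θ, r sin θ) = (-11.394885, -33.093150)
θ=251°: h = r sin θ − e = -33.093150 − 10 = -43.093150
θ=251°: x = r cos θ + √(L² − h²) = -11.394885 + 95.749571 = 84.354686

θ=44°: 129.1968
θ=251°: 84.3547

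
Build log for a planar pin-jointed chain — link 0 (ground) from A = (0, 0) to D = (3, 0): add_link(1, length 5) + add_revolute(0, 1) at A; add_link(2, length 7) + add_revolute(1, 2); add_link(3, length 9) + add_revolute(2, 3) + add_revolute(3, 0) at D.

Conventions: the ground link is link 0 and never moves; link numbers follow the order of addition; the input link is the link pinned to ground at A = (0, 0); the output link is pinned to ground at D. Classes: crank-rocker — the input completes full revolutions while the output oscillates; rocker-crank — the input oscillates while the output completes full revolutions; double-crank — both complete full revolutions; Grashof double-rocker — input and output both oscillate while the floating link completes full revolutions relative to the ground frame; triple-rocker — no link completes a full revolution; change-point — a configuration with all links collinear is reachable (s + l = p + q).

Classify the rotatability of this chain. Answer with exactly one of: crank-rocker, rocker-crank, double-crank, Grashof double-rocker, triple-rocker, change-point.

lengths: ground=3, input=5, coupler=7, output=9
sorted: s=3 (shortest), l=9 (longest), p+q=12
s + l = 12 vs p + q = 12
s + l = p + q → change-point (collinear configuration reachable)

change-point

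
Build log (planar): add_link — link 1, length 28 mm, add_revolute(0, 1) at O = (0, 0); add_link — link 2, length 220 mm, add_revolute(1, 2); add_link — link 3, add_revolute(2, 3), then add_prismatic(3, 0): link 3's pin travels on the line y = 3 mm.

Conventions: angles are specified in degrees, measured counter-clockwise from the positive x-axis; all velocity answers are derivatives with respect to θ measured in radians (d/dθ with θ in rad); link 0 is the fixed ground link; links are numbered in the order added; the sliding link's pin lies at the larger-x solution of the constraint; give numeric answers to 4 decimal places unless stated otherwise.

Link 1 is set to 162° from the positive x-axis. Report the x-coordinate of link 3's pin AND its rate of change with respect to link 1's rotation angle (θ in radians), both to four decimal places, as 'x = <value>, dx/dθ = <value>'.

geometry: r = 28 mm, L = 220 mm, e = 3 mm
crank pin P = (r cos θ, r sin θ) = (-26.629582, 8.652476)
h = r sin θ − e = 8.652476 − 3 = 5.652476
x = r cos θ + √(L² − h²) = -26.629582 + 219.927373 = 193.297791
dx/dθ = −r sin θ − h·r cos θ/√(L² − h²) (θ in radians; h = 5.652476) = -7.968054

x = 193.2978, dx/dθ = -7.9681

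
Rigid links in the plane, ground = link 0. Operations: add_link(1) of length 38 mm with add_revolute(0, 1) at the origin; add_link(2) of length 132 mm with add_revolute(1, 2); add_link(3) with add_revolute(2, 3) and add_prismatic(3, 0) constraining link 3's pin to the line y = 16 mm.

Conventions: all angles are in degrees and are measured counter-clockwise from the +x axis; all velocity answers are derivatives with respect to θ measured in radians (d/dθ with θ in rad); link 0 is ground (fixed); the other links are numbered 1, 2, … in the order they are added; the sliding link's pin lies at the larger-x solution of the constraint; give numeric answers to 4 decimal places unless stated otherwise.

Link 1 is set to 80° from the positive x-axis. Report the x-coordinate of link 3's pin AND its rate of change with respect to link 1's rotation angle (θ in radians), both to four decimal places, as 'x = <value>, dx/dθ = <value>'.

geometry: r = 38 mm, L = 132 mm, e = 16 mm
crank pin P = (r cos θ, r sin θ) = (6.598631, 37.422695)
h = r sin θ − e = 37.422695 − 16 = 21.422695
x = r cos θ + √(L² − h²) = 6.598631 + 130.250022 = 136.848652
dx/dθ = −r sin θ − h·r cos θ/√(L² − h²) (θ in radians; h = 21.422695) = -38.507995

x = 136.8487, dx/dθ = -38.5080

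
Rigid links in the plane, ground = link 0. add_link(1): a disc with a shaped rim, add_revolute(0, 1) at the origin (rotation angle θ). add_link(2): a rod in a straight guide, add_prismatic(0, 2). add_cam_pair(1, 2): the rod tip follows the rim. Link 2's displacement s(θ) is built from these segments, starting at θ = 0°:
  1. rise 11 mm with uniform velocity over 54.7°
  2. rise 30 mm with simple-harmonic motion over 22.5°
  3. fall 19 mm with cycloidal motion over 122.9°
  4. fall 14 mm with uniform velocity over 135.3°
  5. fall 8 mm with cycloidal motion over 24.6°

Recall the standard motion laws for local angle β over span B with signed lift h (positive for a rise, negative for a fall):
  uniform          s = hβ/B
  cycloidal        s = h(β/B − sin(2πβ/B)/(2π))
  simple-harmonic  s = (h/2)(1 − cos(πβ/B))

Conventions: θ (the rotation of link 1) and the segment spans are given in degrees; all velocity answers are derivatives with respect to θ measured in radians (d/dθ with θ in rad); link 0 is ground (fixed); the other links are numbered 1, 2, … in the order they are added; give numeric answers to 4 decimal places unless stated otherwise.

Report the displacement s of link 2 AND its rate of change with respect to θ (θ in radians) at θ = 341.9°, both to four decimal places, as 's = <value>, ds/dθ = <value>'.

segment 1 (0° to 54.7°, uniform, h = 11) is passed completely: s = 0.0000 + (11) = 11.0000
segment 2 (54.7° to 77.2°, simple-harmonic, h = 30) is passed completely: s = 11.0000 + (30) = 41.0000
segment 3 (77.2° to 200.1°, cycloidal, h = -19) is passed completely: s = 41.0000 + (-19) = 22.0000
segment 4 (200.1° to 335.4°, uniform, h = -14) is passed completely: s = 22.0000 + (-14) = 8.0000
θ = 341.9° falls in segment 5 (335.4° to 360°, cycloidal, h = -8): β = 341.9 − 335.4 = 6.5°, B = 24.6°; Δs = -8·(0.2642 − sin(2π·0.2642)/(2π)) = -0.8457; s = 8.0000 − 0.8457 = 7.1543
velocity in seg [335.4°–360°] (cycloidal), θ in radians: β = 6.5° = 0.1134 rad, B = 24.6° = 0.4294 rad; ds/dθ = (h/B)(1 − cos(2πβ/B)) = ((-8)/0.4294)(1 − cos(2π·0.2642)) = -20.296231 mm/rad

s = 7.1543, ds/dθ = -20.2962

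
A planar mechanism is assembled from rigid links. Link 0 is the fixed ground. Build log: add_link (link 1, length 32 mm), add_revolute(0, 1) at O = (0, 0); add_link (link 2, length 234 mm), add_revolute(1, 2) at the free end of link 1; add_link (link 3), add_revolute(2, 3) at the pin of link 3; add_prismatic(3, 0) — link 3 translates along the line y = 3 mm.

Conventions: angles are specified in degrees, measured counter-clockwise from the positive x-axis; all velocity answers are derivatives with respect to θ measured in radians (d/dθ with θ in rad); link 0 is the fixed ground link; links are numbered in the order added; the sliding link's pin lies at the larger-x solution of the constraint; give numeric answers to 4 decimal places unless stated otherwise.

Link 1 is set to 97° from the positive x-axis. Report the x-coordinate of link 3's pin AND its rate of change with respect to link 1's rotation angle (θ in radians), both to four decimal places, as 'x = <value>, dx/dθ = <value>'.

geometry: r = 32 mm, L = 234 mm, e = 3 mm
crank pin P = (r cos θ, r sin θ) = (-3.899819, 31.761477)
h = r sin θ − e = 31.761477 − 3 = 28.761477
x = r cos θ + √(L² − h²) = -3.899819 + 232.225704 = 228.325885
dx/dθ = −r sin θ − h·r cos θ/√(L² − h²) (θ in radians; h = 28.761477) = -31.278479

x = 228.3259, dx/dθ = -31.2785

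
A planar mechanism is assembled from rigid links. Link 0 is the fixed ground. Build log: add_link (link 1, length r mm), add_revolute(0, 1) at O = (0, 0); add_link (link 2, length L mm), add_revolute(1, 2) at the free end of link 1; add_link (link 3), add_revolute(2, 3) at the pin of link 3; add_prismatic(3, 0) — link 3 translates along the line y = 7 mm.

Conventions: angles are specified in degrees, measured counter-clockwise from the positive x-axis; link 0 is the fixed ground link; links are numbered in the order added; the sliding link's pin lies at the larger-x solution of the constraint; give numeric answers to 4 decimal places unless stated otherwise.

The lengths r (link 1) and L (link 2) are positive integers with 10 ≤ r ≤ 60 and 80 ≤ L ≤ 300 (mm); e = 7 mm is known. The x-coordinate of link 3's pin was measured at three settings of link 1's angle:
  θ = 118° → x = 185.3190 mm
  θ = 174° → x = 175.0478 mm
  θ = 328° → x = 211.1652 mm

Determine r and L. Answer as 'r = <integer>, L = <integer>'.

constraint per measurement: (x − r cos θ)² + (r sin θ − e)² = L²
subtracting the θ₁ and θ₂ equations cancels the r² and L² terms:
r = (x₁² − x₂²) / (2[(x₁cos θ₁ + e sin θ₁) − (x₂cos θ₂ + e sin θ₂)]) = 19.9998 → r = 20
L² = (x₁ − r cos θ₁)² + (r sin θ₁ − e)² = 38024.9865 → L = 195.0000 → L = 195
check at θ₃=328°: x = 211.1652 (printed 211.1652) ✓

r = 20, L = 195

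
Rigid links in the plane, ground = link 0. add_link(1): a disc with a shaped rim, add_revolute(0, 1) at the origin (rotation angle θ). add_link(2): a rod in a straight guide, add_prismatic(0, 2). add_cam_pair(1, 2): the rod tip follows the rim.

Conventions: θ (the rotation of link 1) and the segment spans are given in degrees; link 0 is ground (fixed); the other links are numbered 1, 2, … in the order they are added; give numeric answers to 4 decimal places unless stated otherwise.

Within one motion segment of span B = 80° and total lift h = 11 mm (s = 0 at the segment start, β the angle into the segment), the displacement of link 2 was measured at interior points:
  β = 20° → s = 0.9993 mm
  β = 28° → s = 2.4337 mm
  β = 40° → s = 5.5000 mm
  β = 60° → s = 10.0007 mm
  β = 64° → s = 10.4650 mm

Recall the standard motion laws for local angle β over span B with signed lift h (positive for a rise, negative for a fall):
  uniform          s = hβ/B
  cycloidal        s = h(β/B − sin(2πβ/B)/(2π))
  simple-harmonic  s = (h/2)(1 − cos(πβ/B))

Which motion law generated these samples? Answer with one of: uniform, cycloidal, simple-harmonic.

candidates at β/B = r: uniform s = h·r (linear in β); cycloidal s = h·(r − sin(2πr)/(2π)); simple-harmonic s = (h/2)(1 − cos(πr))
β=20°: printed 0.9993 | uniform 2.7500, cycloidal 0.9993, simple-harmonic 1.6109
β=28°: printed 2.4337 | uniform 3.8500, cycloidal 2.4337, simple-harmonic 3.0031
β=40°: printed 5.5000 | uniform 5.5000, cycloidal 5.5000, simple-harmonic 5.5000
β=60°: printed 10.0007 | uniform 8.2500, cycloidal 10.0007, simple-harmonic 9.3891
β=64°: printed 10.4650 | uniform 8.8000, cycloidal 10.4650, simple-harmonic 9.9496
only one law matches every sample → cycloidal

cycloidal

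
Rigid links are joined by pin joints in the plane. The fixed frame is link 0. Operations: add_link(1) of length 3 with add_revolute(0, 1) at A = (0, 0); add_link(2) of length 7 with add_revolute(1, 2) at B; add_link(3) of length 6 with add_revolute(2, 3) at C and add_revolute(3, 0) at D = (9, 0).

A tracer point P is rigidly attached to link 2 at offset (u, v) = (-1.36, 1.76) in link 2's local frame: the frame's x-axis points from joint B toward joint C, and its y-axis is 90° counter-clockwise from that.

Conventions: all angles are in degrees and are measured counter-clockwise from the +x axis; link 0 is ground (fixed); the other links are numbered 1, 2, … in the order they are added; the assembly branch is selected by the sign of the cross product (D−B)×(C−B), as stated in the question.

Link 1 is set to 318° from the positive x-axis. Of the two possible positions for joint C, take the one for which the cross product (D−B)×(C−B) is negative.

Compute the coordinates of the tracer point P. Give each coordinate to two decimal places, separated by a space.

A=(0,0), D=(9.00,0)
B = A + 3.00·(cos318°, sin318°) = (2.2294, -2.0074)
|BD| = 7.0619
circle(B,7.00) ∩ circle(D,6.00): a=4.4514, h=5.4023
  candidates: C₊=(4.9615,4.4374) cross=38.151; C₋=(8.0328,-5.9215) cross=-38.151
  branch - wants cross < 0 → take C=(8.0328,-5.9215) (cross=-38.151)
ex = (C−B)/|BC| = (0.8291,-0.5592); ey = (0.5592,0.8291)
P = B + -1.36·ex + 1.76·ey = (2.0860,0.2122)

2.09 0.21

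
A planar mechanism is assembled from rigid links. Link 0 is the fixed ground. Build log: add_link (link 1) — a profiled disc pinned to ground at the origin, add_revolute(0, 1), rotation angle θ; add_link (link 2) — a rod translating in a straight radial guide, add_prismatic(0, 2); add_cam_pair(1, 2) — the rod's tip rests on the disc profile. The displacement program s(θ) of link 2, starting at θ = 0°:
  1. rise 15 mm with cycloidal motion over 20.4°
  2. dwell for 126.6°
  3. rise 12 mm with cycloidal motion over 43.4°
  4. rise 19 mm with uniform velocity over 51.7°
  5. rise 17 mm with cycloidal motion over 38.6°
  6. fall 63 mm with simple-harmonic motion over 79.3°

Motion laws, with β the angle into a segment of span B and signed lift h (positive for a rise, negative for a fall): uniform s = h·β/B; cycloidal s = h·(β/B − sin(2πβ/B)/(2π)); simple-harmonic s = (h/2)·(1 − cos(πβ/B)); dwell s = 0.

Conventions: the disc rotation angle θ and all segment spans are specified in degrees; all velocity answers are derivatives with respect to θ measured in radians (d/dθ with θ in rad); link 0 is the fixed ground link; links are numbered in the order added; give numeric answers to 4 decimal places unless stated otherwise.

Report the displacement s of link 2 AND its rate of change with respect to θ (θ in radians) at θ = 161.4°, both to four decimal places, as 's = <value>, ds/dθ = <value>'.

seg 1 [0°–20.4°] cycloidal, h=15: full span → s += 15 → s = 15.0000
seg 2 [20.4°–147°] dwell: s stays 15.0000
seg 3 [147°–190.4°] cycloidal, h=12: θ=161.4° here. β=14.4, B=43.4. 12·(0.3318 − sin(2π·0.3318)/(2π)) = 2.3184 → s = 17.3184
velocity in seg [147°–190.4°] (cycloidal), θ in radians: β = 14.4° = 0.2513 rad, B = 43.4° = 0.7575 rad; ds/dθ = (h/B)(1 − cos(2πβ/B)) = (12/0.7575)(1 − cos(2π·0.3318)) = 23.630443 mm/rad

s = 17.3184, ds/dθ = 23.6304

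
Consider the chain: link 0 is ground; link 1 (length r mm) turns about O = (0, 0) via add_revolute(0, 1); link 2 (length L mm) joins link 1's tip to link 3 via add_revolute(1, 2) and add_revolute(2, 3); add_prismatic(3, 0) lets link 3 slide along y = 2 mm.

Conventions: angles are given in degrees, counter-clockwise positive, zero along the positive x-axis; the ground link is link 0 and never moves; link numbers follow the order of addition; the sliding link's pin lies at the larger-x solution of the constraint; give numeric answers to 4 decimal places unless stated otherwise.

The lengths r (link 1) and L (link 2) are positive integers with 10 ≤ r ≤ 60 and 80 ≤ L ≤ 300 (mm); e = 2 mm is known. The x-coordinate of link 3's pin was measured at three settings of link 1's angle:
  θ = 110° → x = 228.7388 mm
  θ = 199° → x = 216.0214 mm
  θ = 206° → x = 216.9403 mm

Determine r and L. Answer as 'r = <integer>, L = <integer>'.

constraint per measurement: (x − r cos θ)² + (r sin θ − e)² = L²
subtracting the θ₁ and θ₂ equations cancels the r² and L² terms:
r = (x₁² − x₂²) / (2[(x₁cos θ₁ + e sin θ₁) − (x₂cos θ₂ + e sin θ₂)]) = 22.0001 → r = 22
L² = (x₁ − r cos θ₁)² + (r sin θ₁ − e)² = 56169.0099 → L = 237.0000 → L = 237
check at θ₃=206°: x = 216.9403 (printed 216.9403) ✓

r = 22, L = 237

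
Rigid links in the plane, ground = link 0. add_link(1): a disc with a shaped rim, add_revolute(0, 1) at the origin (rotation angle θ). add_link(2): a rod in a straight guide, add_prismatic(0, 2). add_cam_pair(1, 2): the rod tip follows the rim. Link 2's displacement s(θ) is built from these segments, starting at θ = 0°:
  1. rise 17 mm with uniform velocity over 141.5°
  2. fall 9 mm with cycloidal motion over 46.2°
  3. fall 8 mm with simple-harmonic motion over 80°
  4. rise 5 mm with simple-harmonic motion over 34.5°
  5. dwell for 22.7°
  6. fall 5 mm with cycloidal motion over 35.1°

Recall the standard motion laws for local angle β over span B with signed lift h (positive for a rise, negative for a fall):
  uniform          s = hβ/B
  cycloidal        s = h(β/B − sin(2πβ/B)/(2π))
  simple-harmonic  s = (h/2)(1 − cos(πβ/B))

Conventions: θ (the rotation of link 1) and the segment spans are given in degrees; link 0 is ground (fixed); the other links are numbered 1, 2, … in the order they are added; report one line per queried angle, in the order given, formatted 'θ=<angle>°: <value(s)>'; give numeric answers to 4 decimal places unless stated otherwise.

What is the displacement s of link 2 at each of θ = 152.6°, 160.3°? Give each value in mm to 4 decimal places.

segment 1 (0° to 141.5°, uniform, h = 17) is passed completely: s = 0.0000 + (17) = 17.0000
θ = 152.6° falls in segment 2 (141.5° to 187.7°, cycloidal, h = -9): β = 152.6 − 141.5 = 11.1°, B = 46.2°; Δs = -9·(0.2403 − sin(2π·0.2403)/(2π)) = -0.7326; s = 17.0000 − 0.7326 = 16.2674
θ = 160.3° falls in segment 2 (141.5° to 187.7°, cycloidal, h = -9): β = 160.3 − 141.5 = 18.8°, B = 46.2°; Δs = -9·(0.4069 − sin(2π·0.4069)/(2π)) = -2.8716; s = 17.0000 − 2.8716 = 14.1284

θ=152.6°: 16.2674
θ=160.3°: 14.1284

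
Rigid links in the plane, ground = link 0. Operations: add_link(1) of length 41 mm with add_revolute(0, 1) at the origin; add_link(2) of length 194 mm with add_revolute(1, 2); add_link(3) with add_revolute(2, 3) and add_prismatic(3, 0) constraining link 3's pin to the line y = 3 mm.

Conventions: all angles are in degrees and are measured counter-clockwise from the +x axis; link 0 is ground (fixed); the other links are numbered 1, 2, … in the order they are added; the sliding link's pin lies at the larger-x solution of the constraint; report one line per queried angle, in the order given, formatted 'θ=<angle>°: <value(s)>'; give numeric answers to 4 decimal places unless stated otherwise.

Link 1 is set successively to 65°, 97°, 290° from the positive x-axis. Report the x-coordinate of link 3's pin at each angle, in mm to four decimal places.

geometry: r = 41 mm, L = 194 mm, e = 3 mm
θ=65°: crank pin P = (r cos θ, r sin θ) = (17.327349, 37.158619)
θ=65°: h = r sin θ − e = 37.158619 − 3 = 34.158619
θ=65°: x = r cos θ + √(L² − h²) = 17.327349 + 190.969078 = 208.296427
θ=97°: crank pin P = (r cos θ, r sin θ) = (-4.996643, 40.694392)
θ=97°: h = r sin θ − e = 40.694392 − 3 = 37.694392
θ=97°: x = r cos θ + √(L² − h²) = -4.996643 + 190.302740 = 185.306097
θ=290°: crank pin P = (r cos θ, r sin θ) = (14.022826, -38.527397)
θ=290°: h = r sin θ − e = -38.527397 − 3 = -41.527397
θ=290°: x = r cos θ + √(L² − h²) = 14.022826 + 189.503233 = 203.526059

θ=65°: 208.2964
θ=97°: 185.3061
θ=290°: 203.5261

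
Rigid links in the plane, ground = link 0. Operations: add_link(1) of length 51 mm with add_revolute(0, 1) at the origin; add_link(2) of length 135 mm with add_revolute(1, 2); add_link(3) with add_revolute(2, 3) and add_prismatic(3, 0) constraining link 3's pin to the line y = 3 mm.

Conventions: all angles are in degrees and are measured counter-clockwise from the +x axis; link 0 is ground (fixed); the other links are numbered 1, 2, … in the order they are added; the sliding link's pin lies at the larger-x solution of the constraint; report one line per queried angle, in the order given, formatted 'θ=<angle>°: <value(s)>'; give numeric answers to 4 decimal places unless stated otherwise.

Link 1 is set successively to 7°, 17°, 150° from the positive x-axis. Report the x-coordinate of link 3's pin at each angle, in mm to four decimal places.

geometry: r = 51 mm, L = 135 mm, e = 3 mm
θ=7°: crank pin P = (r cos θ, r sin θ) = (50.619854, 6.215337)
θ=7°: h = r sin θ − e = 6.215337 − 3 = 3.215337
θ=7°: x = r cos θ + √(L² − h²) = 50.619854 + 134.961704 = 185.581558
θ=17°: crank pin P = (r cos θ, r sin θ) = (48.771543, 14.910957)
θ=17°: h = r sin θ − e = 14.910957 − 3 = 11.910957
θ=17°: x = r cos θ + √(L² − h²) = 48.771543 + 134.473526 = 183.245068
θ=150°: crank pin P = (r cos θ, r sin θ) = (-44.167296, 25.500000)
θ=150°: h = r sin θ − e = 25.500000 − 3 = 22.500000
θ=150°: x = r cos θ + √(L² − h²) = -44.167296 + 133.111795 = 88.944500

θ=7°: 185.5816
θ=17°: 183.2451
θ=150°: 88.9445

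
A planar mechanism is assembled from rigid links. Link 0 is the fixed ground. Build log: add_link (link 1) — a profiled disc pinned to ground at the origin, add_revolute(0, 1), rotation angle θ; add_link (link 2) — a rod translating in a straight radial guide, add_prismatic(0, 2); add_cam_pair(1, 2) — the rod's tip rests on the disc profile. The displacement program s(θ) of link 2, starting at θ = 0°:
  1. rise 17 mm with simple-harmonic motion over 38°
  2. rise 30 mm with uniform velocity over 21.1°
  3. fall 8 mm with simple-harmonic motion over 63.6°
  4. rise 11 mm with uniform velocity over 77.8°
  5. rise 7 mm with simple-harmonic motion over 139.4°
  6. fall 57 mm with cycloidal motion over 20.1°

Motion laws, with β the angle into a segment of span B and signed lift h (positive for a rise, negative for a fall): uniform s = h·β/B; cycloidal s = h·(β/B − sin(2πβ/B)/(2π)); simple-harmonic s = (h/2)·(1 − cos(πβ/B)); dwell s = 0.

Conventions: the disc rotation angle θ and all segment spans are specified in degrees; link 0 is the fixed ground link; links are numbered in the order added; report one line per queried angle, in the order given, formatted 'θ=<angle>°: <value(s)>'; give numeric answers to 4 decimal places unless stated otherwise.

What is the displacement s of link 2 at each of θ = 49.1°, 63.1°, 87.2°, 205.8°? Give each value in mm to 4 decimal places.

seg 1 [0°–38°] simple-harmonic, h=17: full span → s += 17 → s = 17.0000
seg 2 [38°–59.1°] uniform, h=30: θ=49.1° here. β=11.1, B=21.1. 30·11.1/21.1 = 15.7820 → s = 32.7820
seg 2 [38°–59.1°] uniform, h=30: full span → s += 30 → s = 47.0000
seg 3 [59.1°–122.7°] simple-harmonic, h=-8: θ=63.1° here. β=4, B=63.6. -8/2·(1 − cos(π·0.0629)) = -0.0778 → s = 46.9222
seg 3 [59.1°–122.7°] simple-harmonic, h=-8: θ=87.2° here. β=28.1, B=63.6. -8/2·(1 − cos(π·0.4418)) = -3.2730 → s = 43.7270
seg 3 [59.1°–122.7°] simple-harmonic, h=-8: full span → s += -8 → s = 39.0000
seg 4 [122.7°–200.5°] uniform, h=11: full span → s += 11 → s = 50.0000
seg 5 [200.5°–339.9°] simple-harmonic, h=7: θ=205.8° here. β=5.3, B=139.4. 7/2·(1 − cos(π·0.0380)) = 0.0249 → s = 50.0249

θ=49.1°: 32.7820
θ=63.1°: 46.9222
θ=87.2°: 43.7270
θ=205.8°: 50.0249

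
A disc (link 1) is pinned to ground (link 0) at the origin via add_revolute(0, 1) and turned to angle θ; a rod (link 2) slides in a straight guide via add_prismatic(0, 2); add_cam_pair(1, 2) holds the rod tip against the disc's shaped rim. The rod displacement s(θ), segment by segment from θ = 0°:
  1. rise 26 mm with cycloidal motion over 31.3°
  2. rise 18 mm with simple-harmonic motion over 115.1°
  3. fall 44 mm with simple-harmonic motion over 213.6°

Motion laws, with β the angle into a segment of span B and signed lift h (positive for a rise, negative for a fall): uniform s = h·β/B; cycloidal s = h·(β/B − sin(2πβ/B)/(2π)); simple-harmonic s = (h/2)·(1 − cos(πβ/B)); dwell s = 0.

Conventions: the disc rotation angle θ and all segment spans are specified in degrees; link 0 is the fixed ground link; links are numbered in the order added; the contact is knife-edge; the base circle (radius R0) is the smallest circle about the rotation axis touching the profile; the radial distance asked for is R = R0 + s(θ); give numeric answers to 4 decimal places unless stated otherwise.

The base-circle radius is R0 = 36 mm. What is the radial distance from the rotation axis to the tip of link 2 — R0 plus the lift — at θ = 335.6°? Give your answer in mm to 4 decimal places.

segment 1 (0° to 31.3°, cycloidal, h = 26) is passed completely: s = 0.0000 + (26) = 26.0000
segment 2 (31.3° to 146.4°, simple-harmonic, h = 18) is passed completely: s = 26.0000 + (18) = 44.0000
θ = 335.6° falls in segment 3 (146.4° to 360°, simple-harmonic, h = -44): β = 335.6 − 146.4 = 189.2°, B = 213.6°; Δs = -44/2·(1 − cos(π·0.8858)) = -42.5985; s = 44.0000 − 42.5985 = 1.4015
R = R0 + s = 36 + 1.4015 = 37.4015

37.4015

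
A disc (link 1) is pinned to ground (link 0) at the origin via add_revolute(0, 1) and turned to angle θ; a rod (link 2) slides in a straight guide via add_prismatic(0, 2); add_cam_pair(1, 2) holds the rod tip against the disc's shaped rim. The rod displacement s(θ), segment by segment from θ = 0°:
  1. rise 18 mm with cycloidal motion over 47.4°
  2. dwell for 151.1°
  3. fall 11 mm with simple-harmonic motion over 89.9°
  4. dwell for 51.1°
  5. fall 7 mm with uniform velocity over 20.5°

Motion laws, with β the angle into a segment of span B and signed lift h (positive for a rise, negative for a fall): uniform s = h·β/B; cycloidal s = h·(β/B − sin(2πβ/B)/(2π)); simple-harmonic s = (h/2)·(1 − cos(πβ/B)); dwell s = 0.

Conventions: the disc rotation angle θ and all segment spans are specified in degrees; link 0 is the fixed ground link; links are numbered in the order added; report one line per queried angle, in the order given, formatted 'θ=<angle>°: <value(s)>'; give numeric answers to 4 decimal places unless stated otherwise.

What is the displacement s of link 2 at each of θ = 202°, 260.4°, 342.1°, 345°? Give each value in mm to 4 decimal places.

segment 1 (0° to 47.4°, cycloidal, h = 18) is passed completely: s = 0.0000 + (18) = 18.0000
segment 2 (47.4° to 198.5°, dwell): s unchanged at 18.0000
θ = 202° falls in segment 3 (198.5° to 288.4°, simple-harmonic, h = -11): β = 202 − 198.5 = 3.5°, B = 89.9°; Δs = -11/2·(1 − cos(π·0.0389)) = -0.0411; s = 18.0000 − 0.0411 = 17.9589
θ = 260.4° falls in segment 3 (198.5° to 288.4°, simple-harmonic, h = -11): β = 260.4 − 198.5 = 61.9°, B = 89.9°; Δs = -11/2·(1 − cos(π·0.6885)) = -8.5706; s = 18.0000 − 8.5706 = 9.4294
segment 3 (198.5° to 288.4°, simple-harmonic, h = -11) is passed completely: s = 18.0000 + (-11) = 7.0000
segment 4 (288.4° to 339.5°, dwell): s unchanged at 7.0000
θ = 342.1° falls in segment 5 (339.5° to 360°, uniform, h = -7): β = 342.1 − 339.5 = 2.6°, B = 20.5°; Δs = -7·2.6/20.5 = -0.8878; s = 7.0000 − 0.8878 = 6.1122
θ = 345° falls in segment 5 (339.5° to 360°, uniform, h = -7): β = 345 − 339.5 = 5.5°, B = 20.5°; Δs = -7·5.5/20.5 = -1.8780; s = 7.0000 − 1.8780 = 5.1220

θ=202°: 17.9589
θ=260.4°: 9.4294
θ=342.1°: 6.1122
θ=345°: 5.1220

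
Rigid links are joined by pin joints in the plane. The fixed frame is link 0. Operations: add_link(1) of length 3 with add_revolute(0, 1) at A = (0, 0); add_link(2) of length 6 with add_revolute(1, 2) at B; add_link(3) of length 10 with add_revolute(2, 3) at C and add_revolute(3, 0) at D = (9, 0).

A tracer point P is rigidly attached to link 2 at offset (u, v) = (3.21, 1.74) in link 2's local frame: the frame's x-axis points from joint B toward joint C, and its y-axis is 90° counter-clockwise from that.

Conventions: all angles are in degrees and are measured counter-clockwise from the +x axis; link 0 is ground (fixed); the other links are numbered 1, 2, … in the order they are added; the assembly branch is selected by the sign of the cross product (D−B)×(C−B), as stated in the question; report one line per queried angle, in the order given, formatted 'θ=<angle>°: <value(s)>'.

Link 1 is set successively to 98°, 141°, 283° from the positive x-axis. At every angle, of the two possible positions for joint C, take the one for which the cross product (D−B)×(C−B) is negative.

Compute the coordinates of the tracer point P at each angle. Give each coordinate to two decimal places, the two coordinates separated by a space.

A=(0,0), D=(9.00,0)
θ=98°: B = A + 3.00·(cos98°, sin98°) = (-0.4175, 2.9708)
θ=98°: |BD| = 9.8750
θ=98°: circle(B,6.00) ∩ circle(D,10.00): a=1.6970, h=5.7550
θ=98°:   candidates: C₊=(2.9322,7.9487) cross=56.831; C₋=(-0.5305,-3.0281) cross=-56.831
θ=98°:   branch - wants cross < 0 → take C=(-0.5305,-3.0281) (cross=-56.831)
θ=98°: ex = (C−B)/|BC| = (-0.0188,-0.9998); ey = (0.9998,-0.0188)
θ=98°: P = B + 3.21·ex + 1.74·ey = (1.2617,-0.2714)
θ=141°: B = A + 3.00·(cos141°, sin141°) = (-2.3314, 1.8880)
θ=141°: |BD| = 11.4876
θ=141°: circle(B,6.00) ∩ circle(D,10.00): a=2.9582, h=5.2201
θ=141°:   candidates: C₊=(1.4445,6.5509) cross=59.966; C₋=(-0.2713,-3.7473) cross=-59.966
θ=141°:   branch - wants cross < 0 → take C=(-0.2713,-3.7473) (cross=-59.966)
θ=141°: ex = (C−B)/|BC| = (0.3433,-0.9392); ey = (0.9392,0.3433)
θ=141°: P = B + 3.21·ex + 1.74·ey = (0.4049,-0.5295)
θ=283°: B = A + 3.00·(cos283°, sin283°) = (0.6749, -2.9231)
θ=283°: |BD| = 8.8234
θ=283°: circle(B,6.00) ∩ circle(D,10.00): a=0.7850, h=5.9484
θ=283°:   candidates: C₊=(-0.5551,2.9495) cross=52.485; C₋=(3.3862,-8.2756) cross=-52.485
θ=283°:   branch - wants cross < 0 → take C=(3.3862,-8.2756) (cross=-52.485)
θ=283°: ex = (C−B)/|BC| = (0.4519,-0.8921); ey = (0.8921,0.4519)
θ=283°: P = B + 3.21·ex + 1.74·ey = (3.6776,-5.0004)

θ=98°: 1.26 -0.27
θ=141°: 0.40 -0.53
θ=283°: 3.68 -5.00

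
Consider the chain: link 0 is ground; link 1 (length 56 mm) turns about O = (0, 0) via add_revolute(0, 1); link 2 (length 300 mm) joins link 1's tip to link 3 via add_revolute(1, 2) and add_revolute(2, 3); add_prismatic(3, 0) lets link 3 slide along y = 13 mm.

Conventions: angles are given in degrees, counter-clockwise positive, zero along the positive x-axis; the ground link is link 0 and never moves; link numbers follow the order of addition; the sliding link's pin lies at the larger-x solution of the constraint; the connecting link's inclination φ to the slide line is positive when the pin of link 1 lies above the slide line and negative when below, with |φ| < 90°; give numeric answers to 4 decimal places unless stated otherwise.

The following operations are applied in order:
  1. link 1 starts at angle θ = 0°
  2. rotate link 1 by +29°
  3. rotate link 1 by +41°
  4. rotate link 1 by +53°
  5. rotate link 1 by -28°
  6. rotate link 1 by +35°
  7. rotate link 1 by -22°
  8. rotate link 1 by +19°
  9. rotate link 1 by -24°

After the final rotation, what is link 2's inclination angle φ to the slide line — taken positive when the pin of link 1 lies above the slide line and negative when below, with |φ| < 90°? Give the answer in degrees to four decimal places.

geometry: r = 56 mm, L = 300 mm, e = 13 mm; θ starts at 0°
rotate link 1 by +29°: θ ← 0° +29° = 29°
rotate link 1 by +41°: θ ← 29° +41° = 70°
rotate link 1 by +53°: θ ← 70° +53° = 123°
rotate link 1 by -28°: θ ← 123° -28° = 95°
rotate link 1 by +35°: θ ← 95° +35° = 130°
rotate link 1 by -22°: θ ← 130° -22° = 108°
rotate link 1 by +19°: θ ← 108° +19° = 127°
rotate link 1 by -24°: θ ← 127° -24° = 103°
h = r sin θ − e = 54.564724 − 13 = 41.564724
sin φ = h / L = 41.564724 / 300 = 0.13854908
φ = arcsin(0.13854908) = 7.963896°

7.9639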